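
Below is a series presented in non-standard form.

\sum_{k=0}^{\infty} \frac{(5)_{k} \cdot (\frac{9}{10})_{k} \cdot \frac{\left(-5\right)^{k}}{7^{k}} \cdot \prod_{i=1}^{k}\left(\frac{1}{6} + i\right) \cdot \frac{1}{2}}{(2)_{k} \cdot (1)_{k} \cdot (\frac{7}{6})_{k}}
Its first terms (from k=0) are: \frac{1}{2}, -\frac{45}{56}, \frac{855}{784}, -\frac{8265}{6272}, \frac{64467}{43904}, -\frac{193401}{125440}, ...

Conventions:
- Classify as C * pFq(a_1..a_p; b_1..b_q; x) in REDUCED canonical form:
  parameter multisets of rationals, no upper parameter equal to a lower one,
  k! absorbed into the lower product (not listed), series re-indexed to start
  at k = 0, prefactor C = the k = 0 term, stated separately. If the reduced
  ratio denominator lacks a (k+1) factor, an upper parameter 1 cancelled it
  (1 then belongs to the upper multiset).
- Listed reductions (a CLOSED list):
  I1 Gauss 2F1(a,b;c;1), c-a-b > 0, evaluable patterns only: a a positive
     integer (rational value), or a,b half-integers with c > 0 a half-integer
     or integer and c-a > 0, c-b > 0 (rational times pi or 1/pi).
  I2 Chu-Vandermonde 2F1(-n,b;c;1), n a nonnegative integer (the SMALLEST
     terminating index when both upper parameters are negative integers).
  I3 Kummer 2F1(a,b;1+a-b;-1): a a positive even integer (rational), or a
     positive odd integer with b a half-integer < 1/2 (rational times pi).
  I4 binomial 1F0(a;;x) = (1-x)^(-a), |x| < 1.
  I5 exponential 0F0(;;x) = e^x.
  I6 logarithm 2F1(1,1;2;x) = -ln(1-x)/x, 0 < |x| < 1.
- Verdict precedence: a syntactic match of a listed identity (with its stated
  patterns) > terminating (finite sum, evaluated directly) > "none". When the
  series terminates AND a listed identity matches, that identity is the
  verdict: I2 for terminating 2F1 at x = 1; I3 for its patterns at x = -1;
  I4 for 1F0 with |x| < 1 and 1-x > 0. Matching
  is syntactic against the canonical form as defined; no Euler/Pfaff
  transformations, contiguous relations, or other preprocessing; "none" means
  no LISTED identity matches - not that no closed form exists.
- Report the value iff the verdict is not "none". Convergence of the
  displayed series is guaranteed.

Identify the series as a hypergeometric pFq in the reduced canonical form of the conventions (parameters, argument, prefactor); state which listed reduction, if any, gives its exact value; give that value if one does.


Classification (C = \frac{1}{2}): 2F1 with upper {\frac{9}{10}, 5}, lower {2}, argument x = -\frac{5}{7}. Verdict: none here - no I1-I6 shape fits x = -\frac{5}{7} with lower {2}.

Key step: x = -\frac{5}{7} and the parameter 7/6 appears in both the upper and lower lists and cancels.
Step ratio: r(k) = -\frac{5}{7} * (k+\frac{9}{10}) (k+5) / [(k+2) (k+1)] - rational; roots negated = parameters, x = -\frac{5}{7}, C = \frac{1}{2}.


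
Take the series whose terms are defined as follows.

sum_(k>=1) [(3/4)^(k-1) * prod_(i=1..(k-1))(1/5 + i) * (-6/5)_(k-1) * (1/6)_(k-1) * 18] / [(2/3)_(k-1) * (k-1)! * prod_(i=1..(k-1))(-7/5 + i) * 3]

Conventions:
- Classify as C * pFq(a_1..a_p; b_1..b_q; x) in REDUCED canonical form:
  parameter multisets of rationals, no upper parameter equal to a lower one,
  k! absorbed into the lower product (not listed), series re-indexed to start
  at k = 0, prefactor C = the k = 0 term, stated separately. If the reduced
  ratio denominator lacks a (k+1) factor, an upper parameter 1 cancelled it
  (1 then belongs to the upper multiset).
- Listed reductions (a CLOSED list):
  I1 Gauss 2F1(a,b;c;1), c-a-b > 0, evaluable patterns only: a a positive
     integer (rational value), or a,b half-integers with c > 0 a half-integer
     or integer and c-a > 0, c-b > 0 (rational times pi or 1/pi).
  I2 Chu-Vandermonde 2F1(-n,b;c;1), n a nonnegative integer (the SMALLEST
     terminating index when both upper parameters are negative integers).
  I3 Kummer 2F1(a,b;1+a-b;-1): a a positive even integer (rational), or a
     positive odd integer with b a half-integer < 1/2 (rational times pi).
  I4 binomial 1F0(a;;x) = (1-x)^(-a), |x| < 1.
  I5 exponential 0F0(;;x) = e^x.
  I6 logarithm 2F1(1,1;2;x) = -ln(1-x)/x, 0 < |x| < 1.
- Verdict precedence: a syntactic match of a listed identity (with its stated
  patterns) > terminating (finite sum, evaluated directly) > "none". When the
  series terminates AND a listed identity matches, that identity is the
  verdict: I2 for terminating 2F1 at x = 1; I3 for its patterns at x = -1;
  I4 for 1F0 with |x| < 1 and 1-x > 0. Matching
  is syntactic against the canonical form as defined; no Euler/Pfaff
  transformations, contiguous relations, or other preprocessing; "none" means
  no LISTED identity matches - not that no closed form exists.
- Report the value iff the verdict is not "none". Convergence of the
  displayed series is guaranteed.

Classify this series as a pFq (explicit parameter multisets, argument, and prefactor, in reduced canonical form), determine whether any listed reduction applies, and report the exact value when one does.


With C = 6: the canonical form is 3F2(-6/5, 1/6, 6/5; -2/5, 2/3; 3/4). Verdict: none - this 3F2 at x = 3/4 matches no listed pattern, and upper {-6/5, 1/6, 6/5} holds no stopper.

The tell: x = (3/4) and the lower running product (prefactor 6) is a rising factorial.
Term ratio: r(k) = (3/4) * (k-6/5) (k+1/6) (k+6/5) / [(k-2/5) (k+2/3) (k+1)] ; factor over Q: parameters, x = (3/4), and C = 6.


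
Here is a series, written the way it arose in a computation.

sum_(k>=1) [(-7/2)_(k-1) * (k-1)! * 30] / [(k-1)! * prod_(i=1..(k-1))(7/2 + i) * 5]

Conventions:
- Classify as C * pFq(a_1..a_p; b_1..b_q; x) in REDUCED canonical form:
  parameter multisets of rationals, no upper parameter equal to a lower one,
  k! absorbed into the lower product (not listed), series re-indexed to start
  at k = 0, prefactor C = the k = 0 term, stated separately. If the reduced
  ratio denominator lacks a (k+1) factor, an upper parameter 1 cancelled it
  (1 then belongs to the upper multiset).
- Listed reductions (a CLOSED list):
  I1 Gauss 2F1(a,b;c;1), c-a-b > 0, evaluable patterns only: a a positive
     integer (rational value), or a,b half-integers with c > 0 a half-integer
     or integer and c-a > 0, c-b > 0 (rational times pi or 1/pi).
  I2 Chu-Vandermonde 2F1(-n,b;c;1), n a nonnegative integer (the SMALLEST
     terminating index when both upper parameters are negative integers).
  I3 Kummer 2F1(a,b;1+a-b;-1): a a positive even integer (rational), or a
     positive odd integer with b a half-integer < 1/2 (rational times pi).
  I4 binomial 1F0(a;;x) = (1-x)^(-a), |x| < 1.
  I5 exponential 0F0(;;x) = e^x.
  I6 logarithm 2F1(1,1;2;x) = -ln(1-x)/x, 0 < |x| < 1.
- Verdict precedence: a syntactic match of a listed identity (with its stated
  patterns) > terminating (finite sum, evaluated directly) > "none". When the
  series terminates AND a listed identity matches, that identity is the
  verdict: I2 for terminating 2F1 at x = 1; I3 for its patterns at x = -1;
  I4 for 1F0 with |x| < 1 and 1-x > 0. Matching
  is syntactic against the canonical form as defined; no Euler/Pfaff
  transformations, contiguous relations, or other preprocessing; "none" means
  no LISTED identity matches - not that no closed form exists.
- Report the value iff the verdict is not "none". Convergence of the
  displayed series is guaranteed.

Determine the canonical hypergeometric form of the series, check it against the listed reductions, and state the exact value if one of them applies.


At argument 1: a 2F1 with upper {-7/2, 1}, lower {9/2}, scaled by C = 6. Verdict at x = 1: Gauss's theorem (I1) matches (x = 1: the Gamma ratio telescopes since c-a-b = 7 > 0 and a = 1 in Z>0). Exact value: 3.

First insight: from the first term 6: the factorial ratio (prefactor 6) (k+a-1)!/(a-1)! is a rising factorial (a)_k.
Step ratio: r(k) = 1 * (k-7/2) (k+1) / [(k+9/2) (k+1)] - rational in k, leading ratio 1; with t_0 = 6, classification follows.


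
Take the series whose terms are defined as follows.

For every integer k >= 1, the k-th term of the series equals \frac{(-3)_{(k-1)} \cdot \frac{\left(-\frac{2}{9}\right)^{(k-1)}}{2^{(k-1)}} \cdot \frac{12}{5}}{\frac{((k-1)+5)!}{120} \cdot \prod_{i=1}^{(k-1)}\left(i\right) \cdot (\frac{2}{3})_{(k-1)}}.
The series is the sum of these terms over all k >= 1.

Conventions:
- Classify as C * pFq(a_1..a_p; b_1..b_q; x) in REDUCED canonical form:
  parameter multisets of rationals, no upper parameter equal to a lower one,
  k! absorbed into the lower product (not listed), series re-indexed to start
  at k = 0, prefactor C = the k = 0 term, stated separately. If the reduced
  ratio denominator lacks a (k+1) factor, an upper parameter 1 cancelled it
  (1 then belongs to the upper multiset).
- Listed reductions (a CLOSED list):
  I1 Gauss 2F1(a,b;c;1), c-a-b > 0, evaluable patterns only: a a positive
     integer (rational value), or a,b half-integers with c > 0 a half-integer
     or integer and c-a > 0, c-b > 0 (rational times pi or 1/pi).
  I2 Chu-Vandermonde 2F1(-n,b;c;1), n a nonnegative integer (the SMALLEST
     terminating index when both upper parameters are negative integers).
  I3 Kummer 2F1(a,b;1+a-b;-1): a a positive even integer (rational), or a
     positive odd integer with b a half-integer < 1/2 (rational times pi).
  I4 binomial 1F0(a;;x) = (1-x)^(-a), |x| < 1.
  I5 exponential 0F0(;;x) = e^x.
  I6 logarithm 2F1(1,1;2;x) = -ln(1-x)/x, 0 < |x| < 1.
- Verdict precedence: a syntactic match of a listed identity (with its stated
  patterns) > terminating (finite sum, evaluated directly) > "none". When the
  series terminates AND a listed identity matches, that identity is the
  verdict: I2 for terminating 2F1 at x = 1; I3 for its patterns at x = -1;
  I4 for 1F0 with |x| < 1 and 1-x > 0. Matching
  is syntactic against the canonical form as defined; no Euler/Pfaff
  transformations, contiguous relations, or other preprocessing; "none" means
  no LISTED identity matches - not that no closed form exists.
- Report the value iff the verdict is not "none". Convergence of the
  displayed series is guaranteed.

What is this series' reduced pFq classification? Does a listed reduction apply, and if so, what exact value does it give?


At argument -\frac{1}{9}: a 1F2 with upper {-3}, lower {\frac{2}{3}, 6}, scaled by C = \frac{12}{5}. Verdict: terminating - upper parameter -3 makes this a finite sum (last index 3), evaluated exactly. Value: \frac{786817}{302400}.

First insight: t_0 being \frac{12}{5}, the two k-th powers (prefactor 12/5) combine into one argument.
Ratio: r(k) = -\frac{1}{9} * (k-3) / [(k+\frac{2}{3}) (k+6) (k+1)] - rational in k, leading ratio -\frac{1}{9}; with t_0 = \frac{12}{5}, classification follows.


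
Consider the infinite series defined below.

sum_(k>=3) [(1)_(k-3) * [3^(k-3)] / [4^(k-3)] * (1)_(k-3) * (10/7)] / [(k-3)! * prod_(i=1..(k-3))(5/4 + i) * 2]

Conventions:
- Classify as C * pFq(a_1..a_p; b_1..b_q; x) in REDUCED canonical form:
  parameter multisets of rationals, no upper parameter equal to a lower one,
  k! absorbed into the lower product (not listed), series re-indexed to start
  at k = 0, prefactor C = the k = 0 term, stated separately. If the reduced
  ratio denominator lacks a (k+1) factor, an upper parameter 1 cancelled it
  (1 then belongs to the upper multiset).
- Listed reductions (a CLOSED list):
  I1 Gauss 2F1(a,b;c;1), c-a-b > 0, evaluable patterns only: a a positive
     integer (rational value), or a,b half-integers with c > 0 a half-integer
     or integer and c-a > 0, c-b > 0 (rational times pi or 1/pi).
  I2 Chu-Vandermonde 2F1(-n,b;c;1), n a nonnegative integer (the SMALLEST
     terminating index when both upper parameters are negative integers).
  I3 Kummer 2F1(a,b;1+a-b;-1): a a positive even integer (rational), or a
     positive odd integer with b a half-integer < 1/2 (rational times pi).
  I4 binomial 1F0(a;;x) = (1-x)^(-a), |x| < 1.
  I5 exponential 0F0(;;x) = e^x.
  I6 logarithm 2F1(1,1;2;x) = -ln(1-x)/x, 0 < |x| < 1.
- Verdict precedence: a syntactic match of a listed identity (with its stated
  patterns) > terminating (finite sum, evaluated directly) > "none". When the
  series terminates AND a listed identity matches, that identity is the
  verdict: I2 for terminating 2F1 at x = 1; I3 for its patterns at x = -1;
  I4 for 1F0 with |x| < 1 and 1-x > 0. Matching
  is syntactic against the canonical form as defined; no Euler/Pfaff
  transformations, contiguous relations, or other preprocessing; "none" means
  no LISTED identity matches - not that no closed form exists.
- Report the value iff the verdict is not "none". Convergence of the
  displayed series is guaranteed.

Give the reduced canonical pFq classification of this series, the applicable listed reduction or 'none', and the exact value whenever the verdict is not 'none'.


The tell: t_0 = 5/7 here, and the two geometric factors (C = 5/7, x = 3/4) combine into one argument.
Term ratio: r(k) = (3/4) * (k+1) (k+1) / [(k+9/4) (k+1)] - rational; roots negated = parameters, x = (3/4), C = 5/7.

The series (x = 3/4) is 2F1: upper {1, 1}, lower {9/4}, prefactor 5/7. Verdict: none. A 2F1 with upper {1, 1} fits none of I1-I6 at x = 3/4; the sum runs forever.


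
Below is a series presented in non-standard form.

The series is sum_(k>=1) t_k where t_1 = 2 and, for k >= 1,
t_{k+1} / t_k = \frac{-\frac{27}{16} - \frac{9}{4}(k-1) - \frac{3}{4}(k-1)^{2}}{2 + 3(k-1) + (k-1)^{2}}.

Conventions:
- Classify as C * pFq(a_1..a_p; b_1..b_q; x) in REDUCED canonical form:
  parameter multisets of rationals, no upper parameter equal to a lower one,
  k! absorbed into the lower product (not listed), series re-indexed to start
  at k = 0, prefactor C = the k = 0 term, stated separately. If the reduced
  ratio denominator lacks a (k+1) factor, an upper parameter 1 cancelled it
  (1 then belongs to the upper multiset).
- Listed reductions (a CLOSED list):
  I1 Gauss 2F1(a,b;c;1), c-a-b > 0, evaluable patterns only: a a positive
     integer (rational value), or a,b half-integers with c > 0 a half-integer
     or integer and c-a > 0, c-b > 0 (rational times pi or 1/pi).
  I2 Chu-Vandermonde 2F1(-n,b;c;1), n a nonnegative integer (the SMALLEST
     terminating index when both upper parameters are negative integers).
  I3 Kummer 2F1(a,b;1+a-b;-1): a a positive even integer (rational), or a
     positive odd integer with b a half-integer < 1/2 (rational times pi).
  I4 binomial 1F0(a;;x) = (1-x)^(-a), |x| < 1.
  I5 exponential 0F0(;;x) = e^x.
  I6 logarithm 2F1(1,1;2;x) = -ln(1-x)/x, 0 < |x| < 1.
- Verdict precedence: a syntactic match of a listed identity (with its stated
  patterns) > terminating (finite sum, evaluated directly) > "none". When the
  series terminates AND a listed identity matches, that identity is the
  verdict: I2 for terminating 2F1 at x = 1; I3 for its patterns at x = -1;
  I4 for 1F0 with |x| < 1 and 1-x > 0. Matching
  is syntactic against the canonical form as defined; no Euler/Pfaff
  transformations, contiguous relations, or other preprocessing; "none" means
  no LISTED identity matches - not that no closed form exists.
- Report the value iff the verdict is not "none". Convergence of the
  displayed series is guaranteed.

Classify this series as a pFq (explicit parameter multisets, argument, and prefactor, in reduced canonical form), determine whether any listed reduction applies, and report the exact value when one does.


The tell: t_0 being 2, factor the ratio over Q (prefactor 2): negated roots = parameters.
Step ratio: r(k) = -\frac{3}{4} * (k+\frac{3}{2}) (k+\frac{3}{2}) / [(k+2) (k+1)] - rational in k. x = -\frac{3}{4}; t_0 = 2; negate the roots.

Classification (C = 2): 2F1 with upper {\frac{3}{2}, \frac{3}{2}}, lower {2}, argument x = -\frac{3}{4}. Verdict: none. Every listed pattern misses the 2F1 form at -\frac{3}{4}, upper {\frac{3}{2}, \frac{3}{2}}.


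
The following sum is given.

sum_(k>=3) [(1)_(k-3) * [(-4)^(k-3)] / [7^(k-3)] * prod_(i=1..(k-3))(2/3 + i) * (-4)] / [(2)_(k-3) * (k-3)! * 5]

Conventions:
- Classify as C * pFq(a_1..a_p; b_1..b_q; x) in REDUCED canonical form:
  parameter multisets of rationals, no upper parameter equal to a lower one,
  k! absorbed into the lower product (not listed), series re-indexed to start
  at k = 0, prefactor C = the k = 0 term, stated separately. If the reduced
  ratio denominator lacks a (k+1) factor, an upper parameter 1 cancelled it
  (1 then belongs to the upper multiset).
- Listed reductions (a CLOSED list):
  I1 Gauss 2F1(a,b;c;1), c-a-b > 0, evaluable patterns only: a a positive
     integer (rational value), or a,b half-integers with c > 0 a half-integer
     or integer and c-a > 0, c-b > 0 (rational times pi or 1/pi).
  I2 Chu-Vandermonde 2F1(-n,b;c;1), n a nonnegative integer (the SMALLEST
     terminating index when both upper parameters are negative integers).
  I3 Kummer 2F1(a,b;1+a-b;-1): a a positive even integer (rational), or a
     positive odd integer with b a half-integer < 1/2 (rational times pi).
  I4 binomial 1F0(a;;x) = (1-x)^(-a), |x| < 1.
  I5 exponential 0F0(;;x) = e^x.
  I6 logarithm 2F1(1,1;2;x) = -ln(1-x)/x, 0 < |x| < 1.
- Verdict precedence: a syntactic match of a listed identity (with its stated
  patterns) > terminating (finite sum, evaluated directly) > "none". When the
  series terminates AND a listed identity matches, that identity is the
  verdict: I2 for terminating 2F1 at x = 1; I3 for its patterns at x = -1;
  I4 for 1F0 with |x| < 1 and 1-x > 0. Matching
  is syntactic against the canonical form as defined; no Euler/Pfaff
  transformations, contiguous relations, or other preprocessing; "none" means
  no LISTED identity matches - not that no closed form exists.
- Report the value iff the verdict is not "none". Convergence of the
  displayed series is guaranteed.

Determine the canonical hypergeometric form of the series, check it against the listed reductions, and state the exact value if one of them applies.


At argument -4/7: a 2F1 with upper {1, 5/3}, lower {2}, scaled by C = -4/5. Verdict: none. No listed pattern accepts 2F1(1, 5/3; 2; -4/7).

Key observation: with t_0 = -4/5, the two geometric factors (prefactor -4/5) combine into one argument.
Consecutive-term ratio: r(k) = (-4/7) * (k+1) (k+5/3) / [(k+2) (k+1)] - rational; roots negated = parameters, x = (-4/7), C = -4/5.


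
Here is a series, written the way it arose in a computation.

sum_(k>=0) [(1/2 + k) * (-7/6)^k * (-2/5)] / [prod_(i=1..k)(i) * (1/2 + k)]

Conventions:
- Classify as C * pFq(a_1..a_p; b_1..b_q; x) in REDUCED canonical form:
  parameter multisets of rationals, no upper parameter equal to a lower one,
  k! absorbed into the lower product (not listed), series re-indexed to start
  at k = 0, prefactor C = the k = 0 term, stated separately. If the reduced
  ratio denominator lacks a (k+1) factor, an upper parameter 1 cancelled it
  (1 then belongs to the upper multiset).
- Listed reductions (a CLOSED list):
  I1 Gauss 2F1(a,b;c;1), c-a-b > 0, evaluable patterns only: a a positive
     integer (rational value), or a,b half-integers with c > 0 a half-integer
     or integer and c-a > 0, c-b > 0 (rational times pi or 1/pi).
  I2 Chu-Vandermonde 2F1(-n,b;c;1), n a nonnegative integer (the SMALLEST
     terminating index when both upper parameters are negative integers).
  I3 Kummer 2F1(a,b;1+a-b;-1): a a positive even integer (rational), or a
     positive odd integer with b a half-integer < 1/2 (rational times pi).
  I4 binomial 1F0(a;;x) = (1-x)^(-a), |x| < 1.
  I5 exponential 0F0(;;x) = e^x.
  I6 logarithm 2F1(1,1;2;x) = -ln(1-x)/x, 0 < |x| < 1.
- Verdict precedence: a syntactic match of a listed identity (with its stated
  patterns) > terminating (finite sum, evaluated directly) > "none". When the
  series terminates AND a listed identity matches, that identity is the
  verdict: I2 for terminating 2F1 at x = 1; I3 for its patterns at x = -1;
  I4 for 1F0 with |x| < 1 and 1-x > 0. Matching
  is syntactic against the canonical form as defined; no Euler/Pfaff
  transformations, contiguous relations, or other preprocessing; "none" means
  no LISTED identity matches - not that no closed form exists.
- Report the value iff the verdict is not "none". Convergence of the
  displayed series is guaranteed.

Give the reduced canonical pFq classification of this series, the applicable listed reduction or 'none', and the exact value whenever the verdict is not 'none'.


Reduced: x = -7/6, 0F0, upper = {-}, lower = {-}, C = -2/5. Verdict: exponential (I5) applies (the 0F0 exponential series at x = -7/6). Value: (-2/5) * e^(-7/6).

Key step: from the first term -2/5: the product of the first k integers (C = -2/5, x = -7/6) is k!.
Adjacent-term ratio: r(k) = (-7/6) * 1 / [(k+1)] ; factor over Q: parameters, x = (-7/6), and C = -2/5.


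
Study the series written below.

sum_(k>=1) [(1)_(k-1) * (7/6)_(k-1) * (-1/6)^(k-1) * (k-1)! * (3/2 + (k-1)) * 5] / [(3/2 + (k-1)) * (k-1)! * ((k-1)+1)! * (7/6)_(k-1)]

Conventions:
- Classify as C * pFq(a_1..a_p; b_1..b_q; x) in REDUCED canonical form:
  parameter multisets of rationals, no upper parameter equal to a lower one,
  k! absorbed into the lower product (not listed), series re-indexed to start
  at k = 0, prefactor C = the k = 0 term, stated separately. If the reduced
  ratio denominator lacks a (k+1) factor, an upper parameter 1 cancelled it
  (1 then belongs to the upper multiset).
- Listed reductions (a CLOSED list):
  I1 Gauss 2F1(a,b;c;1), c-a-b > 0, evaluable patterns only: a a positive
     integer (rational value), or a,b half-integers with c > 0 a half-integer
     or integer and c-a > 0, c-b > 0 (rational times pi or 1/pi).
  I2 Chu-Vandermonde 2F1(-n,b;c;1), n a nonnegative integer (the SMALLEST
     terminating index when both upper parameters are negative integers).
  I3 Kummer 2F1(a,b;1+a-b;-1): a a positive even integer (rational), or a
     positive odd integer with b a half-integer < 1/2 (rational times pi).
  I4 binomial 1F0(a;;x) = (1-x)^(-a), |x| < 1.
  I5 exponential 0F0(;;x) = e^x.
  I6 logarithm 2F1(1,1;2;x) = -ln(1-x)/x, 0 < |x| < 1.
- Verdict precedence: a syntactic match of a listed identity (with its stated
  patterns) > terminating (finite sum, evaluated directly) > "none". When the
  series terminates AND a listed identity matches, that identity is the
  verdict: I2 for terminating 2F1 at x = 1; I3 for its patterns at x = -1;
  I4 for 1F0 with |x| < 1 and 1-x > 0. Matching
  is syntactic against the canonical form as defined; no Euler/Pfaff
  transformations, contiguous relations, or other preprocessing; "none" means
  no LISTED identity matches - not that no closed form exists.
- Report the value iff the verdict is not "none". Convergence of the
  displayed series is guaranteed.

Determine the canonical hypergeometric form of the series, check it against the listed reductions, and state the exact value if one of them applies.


x = -1/6 here; the reduced form reads 2F1, upper {1, 1}, lower {2}, C = 5. Verdict: the I6 logarithm reduction applies (the logarithm: parameters (1,1;2), x = -1/6). Exact value: 30 * ln(7/6).

The tell: from the first term 5: k + 3/2 divides numerator and denominator alike; prefactor 5 after cancelling.
Term ratio: r(k) = (-1/6) * (k+1) (k+1) / [(k+2) (k+1)] - poly over poly, x = (-1/6) from leading terms; C = 5 at k = 0.


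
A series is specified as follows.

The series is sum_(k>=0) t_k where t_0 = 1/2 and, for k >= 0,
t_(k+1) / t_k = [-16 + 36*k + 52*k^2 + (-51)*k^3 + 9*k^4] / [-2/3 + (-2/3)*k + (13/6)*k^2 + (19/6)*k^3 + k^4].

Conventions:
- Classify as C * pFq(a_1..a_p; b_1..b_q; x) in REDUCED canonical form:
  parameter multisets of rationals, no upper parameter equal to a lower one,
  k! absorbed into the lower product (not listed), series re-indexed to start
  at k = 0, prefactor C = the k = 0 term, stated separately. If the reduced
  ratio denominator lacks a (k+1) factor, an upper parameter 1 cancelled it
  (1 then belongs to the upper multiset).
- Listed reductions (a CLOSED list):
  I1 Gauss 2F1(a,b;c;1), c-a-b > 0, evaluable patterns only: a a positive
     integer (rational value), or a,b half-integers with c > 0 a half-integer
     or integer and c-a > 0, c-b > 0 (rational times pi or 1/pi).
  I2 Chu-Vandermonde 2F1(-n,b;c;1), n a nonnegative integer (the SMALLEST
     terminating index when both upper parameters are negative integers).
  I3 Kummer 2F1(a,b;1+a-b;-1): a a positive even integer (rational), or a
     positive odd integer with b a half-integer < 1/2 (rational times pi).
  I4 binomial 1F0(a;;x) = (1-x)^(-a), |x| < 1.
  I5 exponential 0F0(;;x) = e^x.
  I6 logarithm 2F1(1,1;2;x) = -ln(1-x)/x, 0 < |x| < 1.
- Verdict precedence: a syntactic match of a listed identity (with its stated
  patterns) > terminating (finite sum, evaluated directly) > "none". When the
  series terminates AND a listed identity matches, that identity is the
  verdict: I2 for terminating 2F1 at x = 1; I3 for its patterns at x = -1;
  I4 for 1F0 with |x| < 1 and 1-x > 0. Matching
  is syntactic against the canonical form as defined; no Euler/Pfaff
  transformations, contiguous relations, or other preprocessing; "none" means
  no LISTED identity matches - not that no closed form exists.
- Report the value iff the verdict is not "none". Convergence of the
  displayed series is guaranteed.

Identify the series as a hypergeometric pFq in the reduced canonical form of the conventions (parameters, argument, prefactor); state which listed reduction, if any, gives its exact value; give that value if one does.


With C = 1/2: the canonical form is 3F2(-4, -2, -1/3; -1/2, 2; 9). Verdict: terminating. (-2)_k vanishes past k = 2, leaving a 3-term sum, computed directly. Its exact value is 169/2.

Key observation: t_0 = 1/2 here, and the ratio is unreduced: k + 2/3 divides both sides (C = 1/2, x = 9).
Ratio: r(k) = 9 * (k-4) (k-2) (k-1/3) / [(k-1/2) (k+2) (k+1)] - rational in k, leading ratio 9; with t_0 = 1/2, classification follows.


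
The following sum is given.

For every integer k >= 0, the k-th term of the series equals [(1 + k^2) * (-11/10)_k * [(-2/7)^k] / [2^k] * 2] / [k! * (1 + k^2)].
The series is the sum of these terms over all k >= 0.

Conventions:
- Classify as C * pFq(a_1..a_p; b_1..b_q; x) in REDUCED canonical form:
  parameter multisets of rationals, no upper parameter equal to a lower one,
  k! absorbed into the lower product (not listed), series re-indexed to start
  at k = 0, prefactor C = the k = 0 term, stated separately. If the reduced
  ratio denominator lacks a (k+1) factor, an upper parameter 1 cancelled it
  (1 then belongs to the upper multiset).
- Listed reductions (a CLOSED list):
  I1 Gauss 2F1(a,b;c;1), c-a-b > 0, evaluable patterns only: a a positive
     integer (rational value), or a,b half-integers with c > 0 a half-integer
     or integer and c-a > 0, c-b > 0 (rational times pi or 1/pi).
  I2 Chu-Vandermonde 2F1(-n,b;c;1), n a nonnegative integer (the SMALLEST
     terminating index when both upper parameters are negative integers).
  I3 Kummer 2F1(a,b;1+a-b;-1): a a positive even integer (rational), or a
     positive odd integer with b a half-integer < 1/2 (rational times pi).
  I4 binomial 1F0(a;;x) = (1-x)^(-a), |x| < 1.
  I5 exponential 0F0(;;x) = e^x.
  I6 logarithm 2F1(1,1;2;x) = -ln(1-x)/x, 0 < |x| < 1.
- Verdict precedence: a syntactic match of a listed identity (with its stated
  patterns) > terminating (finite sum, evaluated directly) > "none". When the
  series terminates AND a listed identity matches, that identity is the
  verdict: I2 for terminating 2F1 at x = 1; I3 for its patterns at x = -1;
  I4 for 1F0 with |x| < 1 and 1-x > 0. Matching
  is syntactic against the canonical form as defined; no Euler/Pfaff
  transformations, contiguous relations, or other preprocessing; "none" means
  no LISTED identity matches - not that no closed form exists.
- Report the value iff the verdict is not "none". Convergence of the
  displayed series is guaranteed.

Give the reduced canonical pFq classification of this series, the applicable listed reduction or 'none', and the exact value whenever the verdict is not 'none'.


This is 2 * 1F0(-11/10; -; -1/7) in reduced canonical form. Verdict: the I4 binomial reduction matches (the 1F0 binomial series: exponent 11/10, x = -1/7). Sum: 2 * (8/7)^(11/10).

First insight: t_0 = 2 here, and striking the common factor k^2 + 1 reduces the term (C = 2).
Term ratio: r(k) = (-1/7) * (k-11/10) / [(k+1)] ; factor over Q: parameters, x = (-1/7), and C = 2.


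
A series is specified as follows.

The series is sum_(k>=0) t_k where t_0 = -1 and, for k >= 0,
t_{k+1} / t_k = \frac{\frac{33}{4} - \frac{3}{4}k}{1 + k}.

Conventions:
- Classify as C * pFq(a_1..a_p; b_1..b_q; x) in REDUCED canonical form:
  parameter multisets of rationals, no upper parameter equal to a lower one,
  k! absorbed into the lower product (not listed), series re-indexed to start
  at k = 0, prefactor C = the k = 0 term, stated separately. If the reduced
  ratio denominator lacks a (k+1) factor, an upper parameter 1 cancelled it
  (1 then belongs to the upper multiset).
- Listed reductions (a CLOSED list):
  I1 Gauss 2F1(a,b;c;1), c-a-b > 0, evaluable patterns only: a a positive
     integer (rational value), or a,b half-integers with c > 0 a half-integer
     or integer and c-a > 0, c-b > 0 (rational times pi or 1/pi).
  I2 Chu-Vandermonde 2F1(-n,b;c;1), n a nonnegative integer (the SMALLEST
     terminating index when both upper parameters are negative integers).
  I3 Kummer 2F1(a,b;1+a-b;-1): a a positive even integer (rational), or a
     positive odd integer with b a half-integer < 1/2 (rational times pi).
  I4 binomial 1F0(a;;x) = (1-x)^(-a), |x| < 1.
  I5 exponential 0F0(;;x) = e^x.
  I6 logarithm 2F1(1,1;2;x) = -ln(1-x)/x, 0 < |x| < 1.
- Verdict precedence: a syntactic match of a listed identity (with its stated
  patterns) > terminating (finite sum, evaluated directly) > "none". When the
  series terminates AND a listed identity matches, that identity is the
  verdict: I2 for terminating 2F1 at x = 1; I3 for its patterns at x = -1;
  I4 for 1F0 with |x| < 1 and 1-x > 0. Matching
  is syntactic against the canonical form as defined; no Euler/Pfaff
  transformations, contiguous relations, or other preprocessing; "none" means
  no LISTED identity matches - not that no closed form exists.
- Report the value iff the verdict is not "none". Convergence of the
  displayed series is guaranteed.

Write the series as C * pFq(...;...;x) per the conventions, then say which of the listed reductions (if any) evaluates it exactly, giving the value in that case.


The series (x = -\frac{3}{4}) is 1F0: upper {-11}, lower {-}, prefactor -1. Verdict at x = -\frac{3}{4}: binomial (I4) matches (the 1F0 binomial series: exponent 11, x = -\frac{3}{4}). Hence: -\frac{1977326743}{4194304}.

First insight: with t_0 = -1, roots of the ratio polynomials (C = -1, x = -3/4) are the negated parameters.
Consecutive-term ratio: r(k) = -\frac{3}{4} * (k-11) / [(k+1)] ; factor over Q: parameters, x = -\frac{3}{4}, and C = -1.


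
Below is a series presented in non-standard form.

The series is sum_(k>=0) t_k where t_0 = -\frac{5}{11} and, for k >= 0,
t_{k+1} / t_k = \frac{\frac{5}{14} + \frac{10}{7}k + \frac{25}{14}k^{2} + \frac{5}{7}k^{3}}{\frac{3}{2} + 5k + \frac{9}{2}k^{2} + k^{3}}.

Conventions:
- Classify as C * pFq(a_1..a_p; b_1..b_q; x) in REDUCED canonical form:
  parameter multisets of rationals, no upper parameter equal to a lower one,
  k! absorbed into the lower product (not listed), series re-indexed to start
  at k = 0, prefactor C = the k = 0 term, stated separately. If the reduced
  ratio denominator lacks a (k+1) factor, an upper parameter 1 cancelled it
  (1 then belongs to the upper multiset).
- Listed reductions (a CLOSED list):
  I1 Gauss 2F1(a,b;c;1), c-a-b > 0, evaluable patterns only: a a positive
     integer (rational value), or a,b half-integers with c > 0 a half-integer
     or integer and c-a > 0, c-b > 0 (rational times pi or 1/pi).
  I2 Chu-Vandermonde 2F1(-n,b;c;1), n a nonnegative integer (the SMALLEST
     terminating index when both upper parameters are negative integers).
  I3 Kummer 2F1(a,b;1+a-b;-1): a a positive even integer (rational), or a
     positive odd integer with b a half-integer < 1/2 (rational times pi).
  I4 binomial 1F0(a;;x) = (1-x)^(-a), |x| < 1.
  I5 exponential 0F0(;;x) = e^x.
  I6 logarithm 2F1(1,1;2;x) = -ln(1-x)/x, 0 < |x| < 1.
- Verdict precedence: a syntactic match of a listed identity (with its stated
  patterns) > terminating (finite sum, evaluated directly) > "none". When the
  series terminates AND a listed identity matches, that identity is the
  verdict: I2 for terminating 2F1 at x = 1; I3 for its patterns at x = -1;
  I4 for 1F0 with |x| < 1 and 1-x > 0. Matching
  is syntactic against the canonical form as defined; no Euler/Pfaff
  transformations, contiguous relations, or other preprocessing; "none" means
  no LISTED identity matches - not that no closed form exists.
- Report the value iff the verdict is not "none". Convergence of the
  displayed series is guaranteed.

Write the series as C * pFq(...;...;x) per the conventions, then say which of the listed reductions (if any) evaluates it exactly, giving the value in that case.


With C = -\frac{5}{11}: the canonical form is 2F1(1, 1; 3; \frac{5}{7}). Verdict: none - at argument \frac{5}{7} the multisets {1, 1} ; {3} match no listed identity.

First insight: t_0 = -\frac{5}{11} here, and the ratio is unreduced: k + 1/2 divides both sides (C = -5/11).
Ratio: r(k) = \frac{5}{7} * (k+1) (k+1) / [(k+3) (k+1)] - rational in k. x = \frac{5}{7}; t_0 = -\frac{5}{11}; negate the roots.


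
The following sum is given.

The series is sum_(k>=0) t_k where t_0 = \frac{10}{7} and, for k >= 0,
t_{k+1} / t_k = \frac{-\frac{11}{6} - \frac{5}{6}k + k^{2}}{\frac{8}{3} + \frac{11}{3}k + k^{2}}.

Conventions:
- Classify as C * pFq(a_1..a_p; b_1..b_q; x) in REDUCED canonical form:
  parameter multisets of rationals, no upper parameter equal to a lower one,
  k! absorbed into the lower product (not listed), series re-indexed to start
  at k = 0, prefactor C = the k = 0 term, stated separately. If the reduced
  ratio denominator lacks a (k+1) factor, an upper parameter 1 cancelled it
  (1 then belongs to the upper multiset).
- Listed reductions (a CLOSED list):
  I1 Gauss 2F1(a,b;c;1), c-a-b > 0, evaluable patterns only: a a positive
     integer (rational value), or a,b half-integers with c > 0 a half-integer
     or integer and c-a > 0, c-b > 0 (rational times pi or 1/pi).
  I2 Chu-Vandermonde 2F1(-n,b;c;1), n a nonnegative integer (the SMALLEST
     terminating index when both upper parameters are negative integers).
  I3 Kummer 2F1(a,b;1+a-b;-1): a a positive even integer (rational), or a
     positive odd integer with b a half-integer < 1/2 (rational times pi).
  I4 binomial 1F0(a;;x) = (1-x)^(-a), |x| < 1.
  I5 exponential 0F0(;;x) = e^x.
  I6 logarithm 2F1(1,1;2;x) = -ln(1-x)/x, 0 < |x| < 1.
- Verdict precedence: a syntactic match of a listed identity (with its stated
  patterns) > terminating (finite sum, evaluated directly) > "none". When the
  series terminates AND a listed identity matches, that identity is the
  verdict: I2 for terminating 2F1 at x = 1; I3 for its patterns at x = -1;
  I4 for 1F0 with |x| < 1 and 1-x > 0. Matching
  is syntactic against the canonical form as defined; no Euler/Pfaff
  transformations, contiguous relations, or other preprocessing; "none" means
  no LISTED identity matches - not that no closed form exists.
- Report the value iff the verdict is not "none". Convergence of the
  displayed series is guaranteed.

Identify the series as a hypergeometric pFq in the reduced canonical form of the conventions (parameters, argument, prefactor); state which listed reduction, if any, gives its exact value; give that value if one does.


Reduced: x = 1, 2F1, upper = {-\frac{11}{6}, 1}, lower = {\frac{8}{3}}, C = \frac{10}{7}. Verdict: Gauss's theorem (I1) applies (x = 1: the Gamma ratio telescopes since c-a-b = 7/2 > 0 and a = 1 in Z>0). Its exact value is \frac{100}{147}.

Key step: t_0 = \frac{10}{7} here, and roots of the ratio polynomials (C = 10/7) are the negated parameters.
Step ratio: r(k) = 1 * (k-\frac{11}{6}) (k+1) / [(k+\frac{8}{3}) (k+1)] - rational; roots negated = parameters, x = 1, C = \frac{10}{7}.


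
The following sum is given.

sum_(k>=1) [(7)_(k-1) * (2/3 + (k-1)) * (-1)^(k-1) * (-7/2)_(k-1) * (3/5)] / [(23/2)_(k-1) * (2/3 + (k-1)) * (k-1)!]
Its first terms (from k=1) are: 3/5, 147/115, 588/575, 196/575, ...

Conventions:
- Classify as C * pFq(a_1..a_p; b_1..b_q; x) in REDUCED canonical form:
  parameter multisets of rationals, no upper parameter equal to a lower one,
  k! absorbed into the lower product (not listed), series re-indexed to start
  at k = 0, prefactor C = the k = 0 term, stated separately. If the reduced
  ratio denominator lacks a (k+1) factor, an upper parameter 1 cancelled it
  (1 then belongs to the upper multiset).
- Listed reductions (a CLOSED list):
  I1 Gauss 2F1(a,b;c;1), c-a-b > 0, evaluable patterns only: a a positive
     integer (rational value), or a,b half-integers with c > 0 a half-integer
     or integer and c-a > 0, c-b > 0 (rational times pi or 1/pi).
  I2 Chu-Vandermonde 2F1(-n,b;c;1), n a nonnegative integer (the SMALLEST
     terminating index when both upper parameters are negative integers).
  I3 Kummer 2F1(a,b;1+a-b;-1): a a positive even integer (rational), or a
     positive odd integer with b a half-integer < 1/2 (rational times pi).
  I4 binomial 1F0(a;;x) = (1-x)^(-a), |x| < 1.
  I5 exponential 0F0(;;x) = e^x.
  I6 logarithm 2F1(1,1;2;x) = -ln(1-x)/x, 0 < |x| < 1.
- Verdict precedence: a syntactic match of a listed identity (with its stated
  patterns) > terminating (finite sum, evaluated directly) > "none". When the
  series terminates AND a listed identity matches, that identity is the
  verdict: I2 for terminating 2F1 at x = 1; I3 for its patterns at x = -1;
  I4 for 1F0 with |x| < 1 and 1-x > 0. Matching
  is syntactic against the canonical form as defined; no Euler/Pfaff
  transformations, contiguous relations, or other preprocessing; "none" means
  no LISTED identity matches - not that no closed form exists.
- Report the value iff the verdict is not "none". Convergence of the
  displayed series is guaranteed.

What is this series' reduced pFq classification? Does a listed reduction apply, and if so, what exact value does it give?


Structural cue: t_0 = 3/5 here, and the factor k + 2/3 cancels (top and bottom), leaving C = 3/5, x = -1.
Ratio: r(k) = (-1) * (k-7/2) (k+7) / [(k+23/2) (k+1)] - poly over poly, x = (-1) from leading terms; C = 3/5 at k = 0.

With C = 3/5: the canonical form is 2F1(-7/2, 7; 23/2; -1). Verdict: this is Kummer's theorem (I3) (x = -1; c = 23/2 equals 1+a-b for upper {-7/2, 7}: listed pattern). Sum: (8729721/8388608) * pi.


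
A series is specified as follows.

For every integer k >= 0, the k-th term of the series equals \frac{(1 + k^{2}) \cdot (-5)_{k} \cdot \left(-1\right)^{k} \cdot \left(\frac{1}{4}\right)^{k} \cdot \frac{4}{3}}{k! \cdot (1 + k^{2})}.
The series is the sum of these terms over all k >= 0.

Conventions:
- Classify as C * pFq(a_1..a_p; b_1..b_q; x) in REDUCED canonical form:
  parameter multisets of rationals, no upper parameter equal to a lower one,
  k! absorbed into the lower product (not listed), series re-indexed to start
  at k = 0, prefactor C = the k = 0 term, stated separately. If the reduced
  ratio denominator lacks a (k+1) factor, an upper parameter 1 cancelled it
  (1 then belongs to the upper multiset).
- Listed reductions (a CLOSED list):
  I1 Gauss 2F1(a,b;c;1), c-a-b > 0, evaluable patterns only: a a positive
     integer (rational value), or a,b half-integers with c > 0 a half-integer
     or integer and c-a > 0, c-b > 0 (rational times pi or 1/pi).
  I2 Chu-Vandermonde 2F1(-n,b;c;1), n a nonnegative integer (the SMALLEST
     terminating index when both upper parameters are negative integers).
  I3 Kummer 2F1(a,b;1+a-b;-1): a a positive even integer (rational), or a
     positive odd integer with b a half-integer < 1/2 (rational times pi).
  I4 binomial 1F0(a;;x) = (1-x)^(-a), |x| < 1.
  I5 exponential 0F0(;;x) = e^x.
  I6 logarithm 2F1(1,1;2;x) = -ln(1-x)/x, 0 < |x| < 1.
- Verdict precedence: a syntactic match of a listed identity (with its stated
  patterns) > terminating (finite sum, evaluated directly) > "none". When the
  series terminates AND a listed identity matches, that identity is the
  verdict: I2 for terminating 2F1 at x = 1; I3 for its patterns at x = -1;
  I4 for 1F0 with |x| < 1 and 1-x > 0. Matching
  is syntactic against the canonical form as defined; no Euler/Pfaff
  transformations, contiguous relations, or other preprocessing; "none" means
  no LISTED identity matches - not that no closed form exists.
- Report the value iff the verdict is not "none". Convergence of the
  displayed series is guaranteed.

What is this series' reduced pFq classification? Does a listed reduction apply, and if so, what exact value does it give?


Classification (C = \frac{4}{3}): 1F0 with upper {-5}, lower {-}, argument x = -\frac{1}{4}. Verdict: the I4 binomial reduction fires (the 1F0 binomial series: exponent 5, x = -\frac{1}{4}). Exact value: \frac{3125}{768}.

The tell: x = -\frac{1}{4} and k^2 + 1 divides numerator and denominator alike; C = 4/3 after cancelling.
Ratio: r(k) = -\frac{1}{4} * (k-5) / [(k+1)] - rational; roots negated = parameters, x = -\frac{1}{4}, C = \frac{4}{3}.
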